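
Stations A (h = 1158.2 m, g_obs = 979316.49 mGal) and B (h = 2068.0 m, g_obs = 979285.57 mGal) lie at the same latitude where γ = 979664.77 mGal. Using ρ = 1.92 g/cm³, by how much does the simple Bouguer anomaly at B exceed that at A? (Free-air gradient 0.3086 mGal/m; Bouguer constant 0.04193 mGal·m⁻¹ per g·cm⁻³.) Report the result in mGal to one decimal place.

176.6

Δg_SB(A) = 979316.49 − 979664.77 + 0.3086×1158.2 − 0.04193×1.92×1158.2 = -84.10 mGal
Δg_SB(B) = 979285.57 − 979664.77 + 0.3086×2068.0 − 0.04193×1.92×2068.0 = 92.50 mGal
Difference = 92.50 − (-84.10) = 176.60 mGal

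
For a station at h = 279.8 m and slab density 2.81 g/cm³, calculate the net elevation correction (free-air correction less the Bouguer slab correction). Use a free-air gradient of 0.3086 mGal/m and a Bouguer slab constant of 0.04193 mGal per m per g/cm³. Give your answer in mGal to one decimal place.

Combined gradient = 0.3086 − 0.04193 × 2.81 = 0.1907767 mGal/m
Combined elevation correction = 0.1907767 × 279.8 = 53.4 mGal

53.4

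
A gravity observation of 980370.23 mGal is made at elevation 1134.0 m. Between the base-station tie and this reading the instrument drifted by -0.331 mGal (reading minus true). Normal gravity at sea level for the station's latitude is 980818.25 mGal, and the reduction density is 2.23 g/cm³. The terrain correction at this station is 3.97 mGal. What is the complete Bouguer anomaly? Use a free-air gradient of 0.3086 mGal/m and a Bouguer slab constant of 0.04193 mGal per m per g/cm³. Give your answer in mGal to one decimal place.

-199.8

Drift-corrected reading = 980370.23 − (-0.331) = 980370.561 mGal
Free-air correction = 0.3086 × 1134.0 = 349.95 mGal
Free-air anomaly = 980370.561 − 980818.25 + (349.95) = -97.739 mGal
Bouguer slab correction = 0.04193 × 2.23 × 1134.0 = 106.03 mGal
Simple Bouguer anomaly = -97.739 − (106.03) = -203.769 mGal
Complete Bouguer anomaly = -203.769 + 3.97 = -199.799 mGal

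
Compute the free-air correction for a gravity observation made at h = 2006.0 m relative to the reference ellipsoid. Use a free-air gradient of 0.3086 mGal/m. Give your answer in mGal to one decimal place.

Free-air correction = 0.3086 × 2006.0 = 619.1 mGal

619.1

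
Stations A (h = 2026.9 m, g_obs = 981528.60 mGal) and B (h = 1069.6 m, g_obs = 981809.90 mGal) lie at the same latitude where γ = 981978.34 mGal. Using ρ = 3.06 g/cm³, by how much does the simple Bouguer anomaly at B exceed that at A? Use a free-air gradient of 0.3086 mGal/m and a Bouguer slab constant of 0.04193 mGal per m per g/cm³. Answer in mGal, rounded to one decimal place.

108.7

Δg_SB(A) = 981528.60 − 981978.34 + 0.3086×2026.9 − 0.04193×3.06×2026.9 = -84.30 mGal
Δg_SB(B) = 981809.90 − 981978.34 + 0.3086×1069.6 − 0.04193×3.06×1069.6 = 24.40 mGal
Difference = 24.40 − (-84.30) = 108.70 mGal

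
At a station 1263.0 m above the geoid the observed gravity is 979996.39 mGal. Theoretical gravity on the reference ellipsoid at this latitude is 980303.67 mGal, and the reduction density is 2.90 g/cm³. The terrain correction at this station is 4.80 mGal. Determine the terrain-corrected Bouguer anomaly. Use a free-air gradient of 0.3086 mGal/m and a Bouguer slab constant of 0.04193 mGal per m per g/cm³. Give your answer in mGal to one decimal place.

-66.3

Free-air correction = 0.3086 × 1263.0 = 389.76 mGal
Free-air anomaly = 979996.39 − 980303.67 + (389.76) = 82.48 mGal
Bouguer slab correction = 0.04193 × 2.90 × 1263.0 = 153.58 mGal
Simple Bouguer anomaly = 82.48 − (153.58) = -71.10 mGal
Complete Bouguer anomaly = -71.10 + 4.80 = -66.30 mGal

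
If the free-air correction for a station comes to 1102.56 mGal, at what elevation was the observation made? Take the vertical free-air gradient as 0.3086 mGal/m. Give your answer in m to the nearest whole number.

h = 1102.56 / 0.3086 = 3572.78 m

3573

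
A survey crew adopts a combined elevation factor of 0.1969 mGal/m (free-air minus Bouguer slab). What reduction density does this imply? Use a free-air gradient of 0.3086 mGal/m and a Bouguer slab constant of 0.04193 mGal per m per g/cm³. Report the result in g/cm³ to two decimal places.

2.66

0.1969 = 0.3086 − 0.04193 × ρ
ρ = (0.3086 − 0.1969) / 0.04193 = 2.66 g/cm³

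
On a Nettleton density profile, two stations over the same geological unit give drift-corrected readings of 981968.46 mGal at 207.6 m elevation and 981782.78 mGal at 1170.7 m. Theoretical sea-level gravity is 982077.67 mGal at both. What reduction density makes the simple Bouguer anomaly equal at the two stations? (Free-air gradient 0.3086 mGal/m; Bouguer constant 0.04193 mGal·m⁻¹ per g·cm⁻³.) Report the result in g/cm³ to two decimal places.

Δg_obs = 981782.78 − 981968.46 = -185.68 mGal over Δh = 1170.7 − 207.6 = 963.1 m
Equal Bouguer anomalies ⇒ Δg_obs + (0.3086 − 0.04193ρ)·Δh = 0
0.3086 − 0.04193ρ = −Δg_obs/Δh = 0.19279
ρ = (0.3086 − 0.19279) / 0.04193 = 2.76 g/cm³

2.76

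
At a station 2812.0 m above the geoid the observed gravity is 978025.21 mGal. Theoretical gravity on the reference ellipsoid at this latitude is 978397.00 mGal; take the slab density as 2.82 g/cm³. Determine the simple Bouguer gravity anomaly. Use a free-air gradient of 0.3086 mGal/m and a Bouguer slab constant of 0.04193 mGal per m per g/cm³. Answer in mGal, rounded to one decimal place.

Free-air correction = 0.3086 × 2812.0 = 867.78 mGal
Free-air anomaly = 978025.21 − 978397.00 + (867.78) = 495.99 mGal
Bouguer slab correction = 0.04193 × 2.82 × 2812.0 = 332.50 mGal
Simple Bouguer anomaly = 495.99 − (332.50) = 163.49 mGal

163.5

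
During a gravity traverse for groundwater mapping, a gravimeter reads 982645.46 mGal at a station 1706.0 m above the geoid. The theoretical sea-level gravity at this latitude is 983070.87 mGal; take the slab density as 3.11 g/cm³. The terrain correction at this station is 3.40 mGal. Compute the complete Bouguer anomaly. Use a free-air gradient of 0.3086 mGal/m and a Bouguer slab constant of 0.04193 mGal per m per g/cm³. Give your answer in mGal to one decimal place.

Free-air correction = 0.3086 × 1706.0 = 526.47 mGal
Free-air anomaly = 982645.46 − 983070.87 + (526.47) = 101.06 mGal
Bouguer slab correction = 0.04193 × 3.11 × 1706.0 = 222.47 mGal
Simple Bouguer anomaly = 101.06 − (222.47) = -121.41 mGal
Complete Bouguer anomaly = -121.41 + 3.40 = -118.01 mGal

-118.0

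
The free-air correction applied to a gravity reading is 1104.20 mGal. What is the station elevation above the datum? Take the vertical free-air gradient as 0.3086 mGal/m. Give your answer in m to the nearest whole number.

h = 1104.20 / 0.3086 = 3578.09 m

3578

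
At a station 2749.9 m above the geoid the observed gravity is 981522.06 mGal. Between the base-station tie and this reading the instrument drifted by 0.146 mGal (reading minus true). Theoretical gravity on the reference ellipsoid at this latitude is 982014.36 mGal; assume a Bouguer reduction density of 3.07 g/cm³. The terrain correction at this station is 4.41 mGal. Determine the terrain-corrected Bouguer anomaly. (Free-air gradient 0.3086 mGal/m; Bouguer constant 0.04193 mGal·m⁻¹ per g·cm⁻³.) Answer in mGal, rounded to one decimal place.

6.6

Drift-corrected reading = 981522.06 − (0.146) = 981521.914 mGal
Free-air correction = 0.3086 × 2749.9 = 848.62 mGal
Free-air anomaly = 981521.914 − 982014.36 + (848.62) = 356.174 mGal
Bouguer slab correction = 0.04193 × 3.07 × 2749.9 = 353.98 mGal
Simple Bouguer anomaly = 356.174 − (353.98) = 2.194 mGal
Complete Bouguer anomaly = 2.194 + 4.41 = 6.604 mGal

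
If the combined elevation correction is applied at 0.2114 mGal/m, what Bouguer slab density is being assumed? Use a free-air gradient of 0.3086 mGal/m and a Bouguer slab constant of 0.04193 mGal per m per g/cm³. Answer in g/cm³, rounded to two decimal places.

0.2114 = 0.3086 − 0.04193 × ρ
ρ = (0.3086 − 0.2114) / 0.04193 = 2.32 g/cm³

2.32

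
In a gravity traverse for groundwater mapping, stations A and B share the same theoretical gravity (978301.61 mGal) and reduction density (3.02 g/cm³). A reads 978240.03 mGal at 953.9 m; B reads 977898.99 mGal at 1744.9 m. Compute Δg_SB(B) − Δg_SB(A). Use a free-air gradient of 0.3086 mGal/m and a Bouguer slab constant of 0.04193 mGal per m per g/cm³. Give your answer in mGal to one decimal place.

-197.1

Δg_SB(A) = 978240.03 − 978301.61 + 0.3086×953.9 − 0.04193×3.02×953.9 = 112.00 mGal
Δg_SB(B) = 977898.99 − 978301.61 + 0.3086×1744.9 − 0.04193×3.02×1744.9 = -85.10 mGal
Difference = -85.10 − (112.00) = -197.10 mGal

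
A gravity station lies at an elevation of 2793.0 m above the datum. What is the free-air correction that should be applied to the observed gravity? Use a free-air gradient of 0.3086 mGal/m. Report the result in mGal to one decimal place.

Free-air correction = 0.3086 × 2793.0 = 861.9 mGal

861.9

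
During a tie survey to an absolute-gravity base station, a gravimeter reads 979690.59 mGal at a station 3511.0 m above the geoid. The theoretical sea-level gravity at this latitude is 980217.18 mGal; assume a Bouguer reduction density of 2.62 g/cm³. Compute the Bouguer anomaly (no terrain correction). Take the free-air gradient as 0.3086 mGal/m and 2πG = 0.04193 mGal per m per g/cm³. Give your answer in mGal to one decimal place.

171.2

Free-air correction = 0.3086 × 3511.0 = 1083.49 mGal
Free-air anomaly = 979690.59 − 980217.18 + (1083.49) = 556.90 mGal
Bouguer slab correction = 0.04193 × 2.62 × 3511.0 = 385.71 mGal
Simple Bouguer anomaly = 556.90 − (385.71) = 171.19 mGal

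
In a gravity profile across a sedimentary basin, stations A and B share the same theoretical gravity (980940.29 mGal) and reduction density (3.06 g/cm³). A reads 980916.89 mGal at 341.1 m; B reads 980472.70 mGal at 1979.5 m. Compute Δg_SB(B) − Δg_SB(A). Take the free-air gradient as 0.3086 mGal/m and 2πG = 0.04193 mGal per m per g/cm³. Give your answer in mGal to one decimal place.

Δg_SB(A) = 980916.89 − 980940.29 + 0.3086×341.1 − 0.04193×3.06×341.1 = 38.10 mGal
Δg_SB(B) = 980472.70 − 980940.29 + 0.3086×1979.5 − 0.04193×3.06×1979.5 = -110.70 mGal
Difference = -110.70 − (38.10) = -148.80 mGal

-148.8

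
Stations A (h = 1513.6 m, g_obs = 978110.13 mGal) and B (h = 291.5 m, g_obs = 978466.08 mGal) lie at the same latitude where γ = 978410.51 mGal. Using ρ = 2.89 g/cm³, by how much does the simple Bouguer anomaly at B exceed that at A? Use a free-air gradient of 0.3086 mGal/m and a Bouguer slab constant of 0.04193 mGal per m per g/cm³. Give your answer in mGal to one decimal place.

Δg_SB(A) = 978110.13 − 978410.51 + 0.3086×1513.6 − 0.04193×2.89×1513.6 = -16.70 mGal
Δg_SB(B) = 978466.08 − 978410.51 + 0.3086×291.5 − 0.04193×2.89×291.5 = 110.20 mGal
Difference = 110.20 − (-16.70) = 126.90 mGal

126.9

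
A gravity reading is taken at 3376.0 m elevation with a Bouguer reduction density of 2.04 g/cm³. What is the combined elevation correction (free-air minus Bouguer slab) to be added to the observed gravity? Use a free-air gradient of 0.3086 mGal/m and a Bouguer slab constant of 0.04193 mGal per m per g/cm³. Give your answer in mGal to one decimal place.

753.1

Combined gradient = 0.3086 − 0.04193 × 2.04 = 0.2230628 mGal/m
Combined elevation correction = 0.2230628 × 3376.0 = 753.1 mGal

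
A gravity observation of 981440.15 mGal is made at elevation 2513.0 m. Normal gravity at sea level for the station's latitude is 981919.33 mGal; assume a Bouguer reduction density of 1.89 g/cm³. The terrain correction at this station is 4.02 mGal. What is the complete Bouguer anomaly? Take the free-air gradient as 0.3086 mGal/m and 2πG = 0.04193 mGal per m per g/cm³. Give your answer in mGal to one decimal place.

Free-air correction = 0.3086 × 2513.0 = 775.51 mGal
Free-air anomaly = 981440.15 − 981919.33 + (775.51) = 296.33 mGal
Bouguer slab correction = 0.04193 × 1.89 × 2513.0 = 199.15 mGal
Simple Bouguer anomaly = 296.33 − (199.15) = 97.18 mGal
Complete Bouguer anomaly = 97.18 + 4.02 = 101.20 mGal

101.2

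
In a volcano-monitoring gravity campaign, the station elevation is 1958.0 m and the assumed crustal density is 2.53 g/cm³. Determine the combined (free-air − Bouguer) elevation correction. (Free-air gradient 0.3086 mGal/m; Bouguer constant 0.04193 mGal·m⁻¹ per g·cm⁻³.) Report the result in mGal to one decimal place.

396.5

Combined gradient = 0.3086 − 0.04193 × 2.53 = 0.2025171 mGal/m
Combined elevation correction = 0.2025171 × 1958.0 = 396.5 mGal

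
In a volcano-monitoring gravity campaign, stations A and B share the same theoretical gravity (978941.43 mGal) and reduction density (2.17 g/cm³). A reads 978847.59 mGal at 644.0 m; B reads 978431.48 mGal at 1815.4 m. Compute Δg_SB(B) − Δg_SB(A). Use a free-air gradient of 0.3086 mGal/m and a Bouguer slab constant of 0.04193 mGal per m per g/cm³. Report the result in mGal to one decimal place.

-161.2

Δg_SB(A) = 978847.59 − 978941.43 + 0.3086×644.0 − 0.04193×2.17×644.0 = 46.30 mGal
Δg_SB(B) = 978431.48 − 978941.43 + 0.3086×1815.4 − 0.04193×2.17×1815.4 = -114.90 mGal
Difference = -114.90 − (46.30) = -161.20 mGal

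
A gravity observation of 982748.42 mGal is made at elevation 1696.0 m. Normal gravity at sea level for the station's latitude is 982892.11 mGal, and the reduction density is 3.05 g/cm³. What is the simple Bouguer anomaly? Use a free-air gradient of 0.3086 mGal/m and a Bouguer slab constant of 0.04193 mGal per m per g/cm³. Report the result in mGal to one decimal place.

162.8

Free-air correction = 0.3086 × 1696.0 = 523.39 mGal
Free-air anomaly = 982748.42 − 982892.11 + (523.39) = 379.70 mGal
Bouguer slab correction = 0.04193 × 3.05 × 1696.0 = 216.90 mGal
Simple Bouguer anomaly = 379.70 − (216.90) = 162.80 mGal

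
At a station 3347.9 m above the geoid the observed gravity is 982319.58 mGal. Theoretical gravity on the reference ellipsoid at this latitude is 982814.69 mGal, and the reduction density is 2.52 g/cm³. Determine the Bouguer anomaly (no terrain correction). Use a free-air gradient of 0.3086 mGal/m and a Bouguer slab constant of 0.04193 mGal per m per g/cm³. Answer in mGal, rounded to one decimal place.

Free-air correction = 0.3086 × 3347.9 = 1033.16 mGal
Free-air anomaly = 982319.58 − 982814.69 + (1033.16) = 538.05 mGal
Bouguer slab correction = 0.04193 × 2.52 × 3347.9 = 353.75 mGal
Simple Bouguer anomaly = 538.05 − (353.75) = 184.30 mGal

184.3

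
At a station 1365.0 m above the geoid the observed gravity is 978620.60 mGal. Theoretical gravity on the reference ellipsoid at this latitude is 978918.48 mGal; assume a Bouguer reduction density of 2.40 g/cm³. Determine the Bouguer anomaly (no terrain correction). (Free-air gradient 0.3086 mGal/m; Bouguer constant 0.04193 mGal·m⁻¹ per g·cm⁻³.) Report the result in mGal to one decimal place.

-14.0

Free-air correction = 0.3086 × 1365.0 = 421.24 mGal
Free-air anomaly = 978620.60 − 978918.48 + (421.24) = 123.36 mGal
Bouguer slab correction = 0.04193 × 2.40 × 1365.0 = 137.36 mGal
Simple Bouguer anomaly = 123.36 − (137.36) = -14.00 mGal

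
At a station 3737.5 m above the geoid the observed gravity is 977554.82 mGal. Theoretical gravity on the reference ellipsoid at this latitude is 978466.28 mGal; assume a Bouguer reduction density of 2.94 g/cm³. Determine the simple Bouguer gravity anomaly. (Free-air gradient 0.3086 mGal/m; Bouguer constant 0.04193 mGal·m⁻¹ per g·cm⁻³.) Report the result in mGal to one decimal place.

-218.8

Free-air correction = 0.3086 × 3737.5 = 1153.39 mGal
Free-air anomaly = 977554.82 − 978466.28 + (1153.39) = 241.93 mGal
Bouguer slab correction = 0.04193 × 2.94 × 3737.5 = 460.74 mGal
Simple Bouguer anomaly = 241.93 − (460.74) = -218.81 mGal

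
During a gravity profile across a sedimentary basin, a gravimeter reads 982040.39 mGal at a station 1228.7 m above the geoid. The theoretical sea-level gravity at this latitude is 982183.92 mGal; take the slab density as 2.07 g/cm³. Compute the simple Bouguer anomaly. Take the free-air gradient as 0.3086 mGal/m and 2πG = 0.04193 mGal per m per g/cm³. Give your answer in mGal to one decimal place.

Free-air correction = 0.3086 × 1228.7 = 379.18 mGal
Free-air anomaly = 982040.39 − 982183.92 + (379.18) = 235.65 mGal
Bouguer slab correction = 0.04193 × 2.07 × 1228.7 = 106.65 mGal
Simple Bouguer anomaly = 235.65 − (106.65) = 129.00 mGal

129.0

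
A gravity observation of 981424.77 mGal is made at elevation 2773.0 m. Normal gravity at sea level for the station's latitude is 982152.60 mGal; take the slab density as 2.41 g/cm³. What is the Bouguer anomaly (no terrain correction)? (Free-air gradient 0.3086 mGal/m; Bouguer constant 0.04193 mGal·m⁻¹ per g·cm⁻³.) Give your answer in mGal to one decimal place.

-152.3

Free-air correction = 0.3086 × 2773.0 = 855.75 mGal
Free-air anomaly = 981424.77 − 982152.60 + (855.75) = 127.92 mGal
Bouguer slab correction = 0.04193 × 2.41 × 2773.0 = 280.22 mGal
Simple Bouguer anomaly = 127.92 − (280.22) = -152.30 mGal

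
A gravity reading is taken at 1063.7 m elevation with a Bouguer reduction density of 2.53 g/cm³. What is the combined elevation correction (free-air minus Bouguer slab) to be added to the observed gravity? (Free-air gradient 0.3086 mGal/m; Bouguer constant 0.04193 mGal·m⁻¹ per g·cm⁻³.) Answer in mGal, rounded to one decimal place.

Combined gradient = 0.3086 − 0.04193 × 2.53 = 0.2025171 mGal/m
Combined elevation correction = 0.2025171 × 1063.7 = 215.4 mGal

215.4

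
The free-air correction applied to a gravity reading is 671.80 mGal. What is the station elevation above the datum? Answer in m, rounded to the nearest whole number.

2177

h = 671.80 / 0.3086 = 2176.93 m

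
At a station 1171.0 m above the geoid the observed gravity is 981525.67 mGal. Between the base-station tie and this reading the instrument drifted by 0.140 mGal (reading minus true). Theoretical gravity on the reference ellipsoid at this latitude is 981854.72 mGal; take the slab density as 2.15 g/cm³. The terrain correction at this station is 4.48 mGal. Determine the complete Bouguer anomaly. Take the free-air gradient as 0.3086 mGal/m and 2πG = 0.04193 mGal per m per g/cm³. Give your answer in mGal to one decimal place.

Drift-corrected reading = 981525.67 − (0.140) = 981525.530 mGal
Free-air correction = 0.3086 × 1171.0 = 361.37 mGal
Free-air anomaly = 981525.530 − 981854.72 + (361.37) = 32.180 mGal
Bouguer slab correction = 0.04193 × 2.15 × 1171.0 = 105.57 mGal
Simple Bouguer anomaly = 32.180 − (105.57) = -73.390 mGal
Complete Bouguer anomaly = -73.390 + 4.48 = -68.910 mGal

-68.9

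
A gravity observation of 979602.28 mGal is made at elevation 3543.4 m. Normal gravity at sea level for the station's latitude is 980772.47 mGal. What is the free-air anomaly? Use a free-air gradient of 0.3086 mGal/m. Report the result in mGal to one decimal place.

-76.7

Free-air correction = 0.3086 × 3543.4 = 1093.49 mGal
Free-air anomaly = 979602.28 − 980772.47 + (1093.49) = -76.70 mGal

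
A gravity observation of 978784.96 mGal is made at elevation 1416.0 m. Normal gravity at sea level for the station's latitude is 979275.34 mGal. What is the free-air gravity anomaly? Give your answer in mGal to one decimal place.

Free-air correction = 0.3086 × 1416.0 = 436.98 mGal
Free-air anomaly = 978784.96 − 979275.34 + (436.98) = -53.40 mGal

-53.4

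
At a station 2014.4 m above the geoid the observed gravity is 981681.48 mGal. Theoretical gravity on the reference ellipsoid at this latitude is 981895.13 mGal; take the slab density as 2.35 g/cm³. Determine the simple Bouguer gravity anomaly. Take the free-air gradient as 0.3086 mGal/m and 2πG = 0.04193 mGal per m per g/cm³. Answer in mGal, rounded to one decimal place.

209.5

Free-air correction = 0.3086 × 2014.4 = 621.64 mGal
Free-air anomaly = 981681.48 − 981895.13 + (621.64) = 407.99 mGal
Bouguer slab correction = 0.04193 × 2.35 × 2014.4 = 198.49 mGal
Simple Bouguer anomaly = 407.99 − (198.49) = 209.50 mGal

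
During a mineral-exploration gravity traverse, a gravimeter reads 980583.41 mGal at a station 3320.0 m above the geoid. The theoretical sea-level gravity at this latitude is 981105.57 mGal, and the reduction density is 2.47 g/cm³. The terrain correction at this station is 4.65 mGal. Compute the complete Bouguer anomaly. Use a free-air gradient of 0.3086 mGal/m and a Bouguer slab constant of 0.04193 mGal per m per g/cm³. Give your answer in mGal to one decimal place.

Free-air correction = 0.3086 × 3320.0 = 1024.55 mGal
Free-air anomaly = 980583.41 − 981105.57 + (1024.55) = 502.39 mGal
Bouguer slab correction = 0.04193 × 2.47 × 3320.0 = 343.84 mGal
Simple Bouguer anomaly = 502.39 − (343.84) = 158.55 mGal
Complete Bouguer anomaly = 158.55 + 4.65 = 163.20 mGal

163.2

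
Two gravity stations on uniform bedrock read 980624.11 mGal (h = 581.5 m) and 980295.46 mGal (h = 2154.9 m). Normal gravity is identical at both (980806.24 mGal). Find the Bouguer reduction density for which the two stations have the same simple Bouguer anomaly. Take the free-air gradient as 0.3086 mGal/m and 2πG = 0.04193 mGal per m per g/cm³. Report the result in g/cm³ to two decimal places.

2.38

Δg_obs = 980295.46 − 980624.11 = -328.65 mGal over Δh = 2154.9 − 581.5 = 1573.4 m
Equal Bouguer anomalies ⇒ Δg_obs + (0.3086 − 0.04193ρ)·Δh = 0
0.3086 − 0.04193ρ = −Δg_obs/Δh = 0.20888
ρ = (0.3086 − 0.20888) / 0.04193 = 2.38 g/cm³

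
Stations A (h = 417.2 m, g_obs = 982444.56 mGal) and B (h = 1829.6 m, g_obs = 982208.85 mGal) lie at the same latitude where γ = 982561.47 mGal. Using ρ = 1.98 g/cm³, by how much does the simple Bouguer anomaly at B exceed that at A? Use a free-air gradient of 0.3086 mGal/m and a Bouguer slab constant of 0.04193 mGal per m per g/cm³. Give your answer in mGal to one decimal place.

Δg_SB(A) = 982444.56 − 982561.47 + 0.3086×417.2 − 0.04193×1.98×417.2 = -22.80 mGal
Δg_SB(B) = 982208.85 − 982561.47 + 0.3086×1829.6 − 0.04193×1.98×1829.6 = 60.10 mGal
Difference = 60.10 − (-22.80) = 82.90 mGal

82.9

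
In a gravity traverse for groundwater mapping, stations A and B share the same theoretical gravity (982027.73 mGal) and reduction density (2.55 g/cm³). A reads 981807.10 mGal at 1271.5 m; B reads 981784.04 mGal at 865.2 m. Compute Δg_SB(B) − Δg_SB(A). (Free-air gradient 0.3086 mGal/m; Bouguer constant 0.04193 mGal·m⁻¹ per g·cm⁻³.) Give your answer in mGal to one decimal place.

-105.0

Δg_SB(A) = 981807.10 − 982027.73 + 0.3086×1271.5 − 0.04193×2.55×1271.5 = 35.80 mGal
Δg_SB(B) = 981784.04 − 982027.73 + 0.3086×865.2 − 0.04193×2.55×865.2 = -69.20 mGal
Difference = -69.20 − (35.80) = -105.00 mGal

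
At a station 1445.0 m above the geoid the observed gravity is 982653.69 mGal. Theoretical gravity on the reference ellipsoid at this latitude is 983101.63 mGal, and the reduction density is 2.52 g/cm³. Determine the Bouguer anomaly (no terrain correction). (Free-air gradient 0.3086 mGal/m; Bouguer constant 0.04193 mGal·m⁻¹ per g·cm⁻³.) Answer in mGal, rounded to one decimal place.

-154.7

Free-air correction = 0.3086 × 1445.0 = 445.93 mGal
Free-air anomaly = 982653.69 − 983101.63 + (445.93) = -2.01 mGal
Bouguer slab correction = 0.04193 × 2.52 × 1445.0 = 152.68 mGal
Simple Bouguer anomaly = -2.01 − (152.68) = -154.69 mGal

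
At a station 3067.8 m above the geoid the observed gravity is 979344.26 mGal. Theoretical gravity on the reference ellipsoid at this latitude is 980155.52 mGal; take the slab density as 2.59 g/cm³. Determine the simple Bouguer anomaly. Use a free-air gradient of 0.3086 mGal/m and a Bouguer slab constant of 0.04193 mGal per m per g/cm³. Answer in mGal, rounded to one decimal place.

Free-air correction = 0.3086 × 3067.8 = 946.72 mGal
Free-air anomaly = 979344.26 − 980155.52 + (946.72) = 135.46 mGal
Bouguer slab correction = 0.04193 × 2.59 × 3067.8 = 333.16 mGal
Simple Bouguer anomaly = 135.46 − (333.16) = -197.70 mGal

-197.7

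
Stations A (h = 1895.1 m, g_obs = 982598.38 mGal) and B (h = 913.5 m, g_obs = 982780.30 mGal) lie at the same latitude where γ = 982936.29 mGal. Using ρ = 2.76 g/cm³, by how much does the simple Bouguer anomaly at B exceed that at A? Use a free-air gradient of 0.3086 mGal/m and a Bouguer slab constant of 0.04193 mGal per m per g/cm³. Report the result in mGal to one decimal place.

Δg_SB(A) = 982598.38 − 982936.29 + 0.3086×1895.1 − 0.04193×2.76×1895.1 = 27.60 mGal
Δg_SB(B) = 982780.30 − 982936.29 + 0.3086×913.5 − 0.04193×2.76×913.5 = 20.20 mGal
Difference = 20.20 − (27.60) = -7.40 mGal

-7.4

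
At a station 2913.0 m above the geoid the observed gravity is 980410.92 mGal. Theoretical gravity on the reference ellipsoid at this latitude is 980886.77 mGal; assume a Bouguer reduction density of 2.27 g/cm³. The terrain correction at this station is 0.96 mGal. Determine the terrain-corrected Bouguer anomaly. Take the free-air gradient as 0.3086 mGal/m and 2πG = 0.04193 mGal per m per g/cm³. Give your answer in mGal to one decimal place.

Free-air correction = 0.3086 × 2913.0 = 898.95 mGal
Free-air anomaly = 980410.92 − 980886.77 + (898.95) = 423.10 mGal
Bouguer slab correction = 0.04193 × 2.27 × 2913.0 = 277.26 mGal
Simple Bouguer anomaly = 423.10 − (277.26) = 145.84 mGal
Complete Bouguer anomaly = 145.84 + 0.96 = 146.80 mGal

146.8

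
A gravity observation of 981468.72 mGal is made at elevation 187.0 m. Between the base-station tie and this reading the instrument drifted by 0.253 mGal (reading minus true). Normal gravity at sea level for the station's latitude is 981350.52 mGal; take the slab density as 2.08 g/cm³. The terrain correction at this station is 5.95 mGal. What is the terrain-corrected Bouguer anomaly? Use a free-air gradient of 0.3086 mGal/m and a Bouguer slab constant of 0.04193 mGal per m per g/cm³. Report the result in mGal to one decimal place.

165.3

Drift-corrected reading = 981468.72 − (0.253) = 981468.467 mGal
Free-air correction = 0.3086 × 187.0 = 57.71 mGal
Free-air anomaly = 981468.467 − 981350.52 + (57.71) = 175.657 mGal
Bouguer slab correction = 0.04193 × 2.08 × 187.0 = 16.31 mGal
Simple Bouguer anomaly = 175.657 − (16.31) = 159.347 mGal
Complete Bouguer anomaly = 159.347 + 5.95 = 165.297 mGal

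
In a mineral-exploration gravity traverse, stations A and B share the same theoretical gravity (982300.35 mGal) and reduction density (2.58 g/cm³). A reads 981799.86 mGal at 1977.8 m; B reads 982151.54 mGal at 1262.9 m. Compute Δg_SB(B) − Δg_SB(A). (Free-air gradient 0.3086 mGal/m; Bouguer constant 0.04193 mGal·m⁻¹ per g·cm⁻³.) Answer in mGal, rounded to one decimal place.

208.4

Δg_SB(A) = 981799.86 − 982300.35 + 0.3086×1977.8 − 0.04193×2.58×1977.8 = -104.10 mGal
Δg_SB(B) = 982151.54 − 982300.35 + 0.3086×1262.9 − 0.04193×2.58×1262.9 = 104.30 mGal
Difference = 104.30 − (-104.10) = 208.40 mGal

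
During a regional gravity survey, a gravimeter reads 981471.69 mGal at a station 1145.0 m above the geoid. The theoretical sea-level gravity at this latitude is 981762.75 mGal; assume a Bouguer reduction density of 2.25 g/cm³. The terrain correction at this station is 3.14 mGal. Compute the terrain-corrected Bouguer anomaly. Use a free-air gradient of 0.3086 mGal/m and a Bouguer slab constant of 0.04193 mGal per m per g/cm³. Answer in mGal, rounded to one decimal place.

-42.6

Free-air correction = 0.3086 × 1145.0 = 353.35 mGal
Free-air anomaly = 981471.69 − 981762.75 + (353.35) = 62.29 mGal
Bouguer slab correction = 0.04193 × 2.25 × 1145.0 = 108.02 mGal
Simple Bouguer anomaly = 62.29 − (108.02) = -45.73 mGal
Complete Bouguer anomaly = -45.73 + 3.14 = -42.59 mGal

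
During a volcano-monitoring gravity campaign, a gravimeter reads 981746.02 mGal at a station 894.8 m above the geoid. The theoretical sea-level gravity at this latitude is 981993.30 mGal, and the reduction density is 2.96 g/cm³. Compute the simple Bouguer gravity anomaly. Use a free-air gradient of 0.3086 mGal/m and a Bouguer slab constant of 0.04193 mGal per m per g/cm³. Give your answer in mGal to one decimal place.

-82.2

Free-air correction = 0.3086 × 894.8 = 276.14 mGal
Free-air anomaly = 981746.02 − 981993.30 + (276.14) = 28.86 mGal
Bouguer slab correction = 0.04193 × 2.96 × 894.8 = 111.06 mGal
Simple Bouguer anomaly = 28.86 − (111.06) = -82.20 mGal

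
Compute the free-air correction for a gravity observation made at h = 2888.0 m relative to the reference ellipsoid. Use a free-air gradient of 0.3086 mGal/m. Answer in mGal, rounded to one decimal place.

891.2

Free-air correction = 0.3086 × 2888.0 = 891.2 mGal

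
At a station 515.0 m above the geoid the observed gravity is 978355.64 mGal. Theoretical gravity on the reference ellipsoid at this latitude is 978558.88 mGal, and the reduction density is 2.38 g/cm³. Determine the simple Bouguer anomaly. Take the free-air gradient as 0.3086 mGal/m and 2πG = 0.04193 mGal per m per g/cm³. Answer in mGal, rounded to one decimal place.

-95.7

Free-air correction = 0.3086 × 515.0 = 158.93 mGal
Free-air anomaly = 978355.64 − 978558.88 + (158.93) = -44.31 mGal
Bouguer slab correction = 0.04193 × 2.38 × 515.0 = 51.39 mGal
Simple Bouguer anomaly = -44.31 − (51.39) = -95.70 mGal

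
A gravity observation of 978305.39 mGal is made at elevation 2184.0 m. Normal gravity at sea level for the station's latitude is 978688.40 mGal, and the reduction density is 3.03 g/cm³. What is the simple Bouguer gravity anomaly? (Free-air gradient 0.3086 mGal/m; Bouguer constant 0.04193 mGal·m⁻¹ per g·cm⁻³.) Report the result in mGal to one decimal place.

Free-air correction = 0.3086 × 2184.0 = 673.98 mGal
Free-air anomaly = 978305.39 − 978688.40 + (673.98) = 290.97 mGal
Bouguer slab correction = 0.04193 × 3.03 × 2184.0 = 277.47 mGal
Simple Bouguer anomaly = 290.97 − (277.47) = 13.50 mGal

13.5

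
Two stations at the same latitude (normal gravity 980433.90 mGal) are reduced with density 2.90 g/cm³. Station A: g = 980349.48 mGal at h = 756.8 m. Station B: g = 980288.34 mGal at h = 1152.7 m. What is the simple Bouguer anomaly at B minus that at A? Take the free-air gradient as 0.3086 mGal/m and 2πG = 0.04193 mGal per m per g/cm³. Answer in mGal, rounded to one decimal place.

12.9

Δg_SB(A) = 980349.48 − 980433.90 + 0.3086×756.8 − 0.04193×2.90×756.8 = 57.10 mGal
Δg_SB(B) = 980288.34 − 980433.90 + 0.3086×1152.7 − 0.04193×2.90×1152.7 = 70.00 mGal
Difference = 70.00 − (57.10) = 12.90 mGal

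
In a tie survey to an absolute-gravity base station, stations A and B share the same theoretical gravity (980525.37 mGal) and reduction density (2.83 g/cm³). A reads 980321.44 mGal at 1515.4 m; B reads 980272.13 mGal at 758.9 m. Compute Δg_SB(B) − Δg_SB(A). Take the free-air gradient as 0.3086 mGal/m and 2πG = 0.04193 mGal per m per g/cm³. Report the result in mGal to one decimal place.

-193.0

Δg_SB(A) = 980321.44 − 980525.37 + 0.3086×1515.4 − 0.04193×2.83×1515.4 = 83.90 mGal
Δg_SB(B) = 980272.13 − 980525.37 + 0.3086×758.9 − 0.04193×2.83×758.9 = -109.10 mGal
Difference = -109.10 − (83.90) = -193.00 mGal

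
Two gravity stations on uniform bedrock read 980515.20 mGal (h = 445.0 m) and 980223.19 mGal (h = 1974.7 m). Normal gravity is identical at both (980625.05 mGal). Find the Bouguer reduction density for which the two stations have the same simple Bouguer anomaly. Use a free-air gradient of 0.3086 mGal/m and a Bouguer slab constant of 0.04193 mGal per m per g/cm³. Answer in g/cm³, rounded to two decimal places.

Δg_obs = 980223.19 − 980515.20 = -292.01 mGal over Δh = 1974.7 − 445.0 = 1529.7 m
Equal Bouguer anomalies ⇒ Δg_obs + (0.3086 − 0.04193ρ)·Δh = 0
0.3086 − 0.04193ρ = −Δg_obs/Δh = 0.19089
ρ = (0.3086 − 0.19089) / 0.04193 = 2.81 g/cm³

2.81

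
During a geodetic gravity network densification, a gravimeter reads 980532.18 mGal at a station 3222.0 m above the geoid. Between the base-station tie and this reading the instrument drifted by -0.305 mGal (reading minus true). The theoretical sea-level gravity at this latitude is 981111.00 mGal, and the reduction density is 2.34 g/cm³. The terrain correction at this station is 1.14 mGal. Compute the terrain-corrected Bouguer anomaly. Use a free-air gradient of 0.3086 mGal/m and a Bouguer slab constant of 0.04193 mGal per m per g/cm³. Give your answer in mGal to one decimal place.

100.8

Drift-corrected reading = 980532.18 − (-0.305) = 980532.485 mGal
Free-air correction = 0.3086 × 3222.0 = 994.31 mGal
Free-air anomaly = 980532.485 − 981111.00 + (994.31) = 415.795 mGal
Bouguer slab correction = 0.04193 × 2.34 × 3222.0 = 316.13 mGal
Simple Bouguer anomaly = 415.795 − (316.13) = 99.665 mGal
Complete Bouguer anomaly = 99.665 + 1.14 = 100.805 mGal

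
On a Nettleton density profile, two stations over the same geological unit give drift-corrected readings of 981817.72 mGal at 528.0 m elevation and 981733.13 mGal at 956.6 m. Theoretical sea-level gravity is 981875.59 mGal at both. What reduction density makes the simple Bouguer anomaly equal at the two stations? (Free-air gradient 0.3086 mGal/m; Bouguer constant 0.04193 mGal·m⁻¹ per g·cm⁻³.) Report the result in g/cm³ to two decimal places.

2.65

Δg_obs = 981733.13 − 981817.72 = -84.59 mGal over Δh = 956.6 − 528.0 = 428.6 m
Equal Bouguer anomalies ⇒ Δg_obs + (0.3086 − 0.04193ρ)·Δh = 0
0.3086 − 0.04193ρ = −Δg_obs/Δh = 0.19736
ρ = (0.3086 − 0.19736) / 0.04193 = 2.65 g/cm³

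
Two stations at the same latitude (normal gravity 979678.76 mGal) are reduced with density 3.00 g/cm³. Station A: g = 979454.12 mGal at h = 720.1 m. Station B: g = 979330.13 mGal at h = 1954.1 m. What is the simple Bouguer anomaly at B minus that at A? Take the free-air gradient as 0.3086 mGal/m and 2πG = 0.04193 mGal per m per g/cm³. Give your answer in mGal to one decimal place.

101.6

Δg_SB(A) = 979454.12 − 979678.76 + 0.3086×720.1 − 0.04193×3.00×720.1 = -93.00 mGal
Δg_SB(B) = 979330.13 − 979678.76 + 0.3086×1954.1 − 0.04193×3.00×1954.1 = 8.60 mGal
Difference = 8.60 − (-93.00) = 101.60 mGal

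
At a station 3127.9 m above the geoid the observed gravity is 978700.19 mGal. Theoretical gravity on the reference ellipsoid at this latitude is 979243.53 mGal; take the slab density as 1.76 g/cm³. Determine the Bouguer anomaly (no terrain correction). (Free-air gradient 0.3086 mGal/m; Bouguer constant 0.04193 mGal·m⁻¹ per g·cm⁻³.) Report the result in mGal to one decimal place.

Free-air correction = 0.3086 × 3127.9 = 965.27 mGal
Free-air anomaly = 978700.19 − 979243.53 + (965.27) = 421.93 mGal
Bouguer slab correction = 0.04193 × 1.76 × 3127.9 = 230.83 mGal
Simple Bouguer anomaly = 421.93 − (230.83) = 191.10 mGal

191.1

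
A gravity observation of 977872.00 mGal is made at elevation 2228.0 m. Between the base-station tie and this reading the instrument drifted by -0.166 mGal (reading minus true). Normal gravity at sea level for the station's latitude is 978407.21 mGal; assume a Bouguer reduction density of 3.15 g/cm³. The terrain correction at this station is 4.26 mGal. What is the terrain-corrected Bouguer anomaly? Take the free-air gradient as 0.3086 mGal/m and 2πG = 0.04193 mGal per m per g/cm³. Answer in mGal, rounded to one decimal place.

-137.5

Drift-corrected reading = 977872.00 − (-0.166) = 977872.166 mGal
Free-air correction = 0.3086 × 2228.0 = 687.56 mGal
Free-air anomaly = 977872.166 − 978407.21 + (687.56) = 152.516 mGal
Bouguer slab correction = 0.04193 × 3.15 × 2228.0 = 294.27 mGal
Simple Bouguer anomaly = 152.516 − (294.27) = -141.754 mGal
Complete Bouguer anomaly = -141.754 + 4.26 = -137.494 mGal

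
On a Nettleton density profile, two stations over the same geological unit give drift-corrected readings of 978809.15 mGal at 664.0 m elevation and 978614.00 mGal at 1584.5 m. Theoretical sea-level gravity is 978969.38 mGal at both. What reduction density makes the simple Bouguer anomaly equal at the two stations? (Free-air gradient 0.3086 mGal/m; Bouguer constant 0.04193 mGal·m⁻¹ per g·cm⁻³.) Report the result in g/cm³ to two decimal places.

2.30

Δg_obs = 978614.00 − 978809.15 = -195.15 mGal over Δh = 1584.5 − 664.0 = 920.5 m
Equal Bouguer anomalies ⇒ Δg_obs + (0.3086 − 0.04193ρ)·Δh = 0
0.3086 − 0.04193ρ = −Δg_obs/Δh = 0.21200
ρ = (0.3086 − 0.21200) / 0.04193 = 2.30 g/cm³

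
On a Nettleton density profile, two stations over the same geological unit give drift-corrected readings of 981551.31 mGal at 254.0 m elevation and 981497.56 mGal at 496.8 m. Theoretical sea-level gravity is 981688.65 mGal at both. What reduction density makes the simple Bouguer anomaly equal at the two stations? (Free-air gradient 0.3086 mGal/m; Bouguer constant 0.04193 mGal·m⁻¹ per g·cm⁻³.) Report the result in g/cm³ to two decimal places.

2.08

Δg_obs = 981497.56 − 981551.31 = -53.75 mGal over Δh = 496.8 − 254.0 = 242.8 m
Equal Bouguer anomalies ⇒ Δg_obs + (0.3086 − 0.04193ρ)·Δh = 0
0.3086 − 0.04193ρ = −Δg_obs/Δh = 0.22138
ρ = (0.3086 − 0.22138) / 0.04193 = 2.08 g/cm³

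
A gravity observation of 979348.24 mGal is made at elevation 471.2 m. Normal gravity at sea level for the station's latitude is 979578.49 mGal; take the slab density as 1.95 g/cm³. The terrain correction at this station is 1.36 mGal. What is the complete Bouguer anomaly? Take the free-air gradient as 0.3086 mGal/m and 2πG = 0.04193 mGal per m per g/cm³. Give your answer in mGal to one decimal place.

-122.0

Free-air correction = 0.3086 × 471.2 = 145.41 mGal
Free-air anomaly = 979348.24 − 979578.49 + (145.41) = -84.84 mGal
Bouguer slab correction = 0.04193 × 1.95 × 471.2 = 38.53 mGal
Simple Bouguer anomaly = -84.84 − (38.53) = -123.37 mGal
Complete Bouguer anomaly = -123.37 + 1.36 = -122.01 mGal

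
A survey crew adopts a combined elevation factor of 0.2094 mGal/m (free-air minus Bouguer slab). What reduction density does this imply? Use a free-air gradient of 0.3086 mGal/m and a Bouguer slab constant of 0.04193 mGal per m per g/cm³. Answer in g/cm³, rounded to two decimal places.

2.37

0.2094 = 0.3086 − 0.04193 × ρ
ρ = (0.3086 − 0.2094) / 0.04193 = 2.37 g/cm³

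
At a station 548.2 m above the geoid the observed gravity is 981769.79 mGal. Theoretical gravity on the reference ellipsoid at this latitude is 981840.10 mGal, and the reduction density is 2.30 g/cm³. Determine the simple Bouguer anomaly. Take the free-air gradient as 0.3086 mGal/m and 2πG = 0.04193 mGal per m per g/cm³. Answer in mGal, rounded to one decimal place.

46.0

Free-air correction = 0.3086 × 548.2 = 169.17 mGal
Free-air anomaly = 981769.79 − 981840.10 + (169.17) = 98.86 mGal
Bouguer slab correction = 0.04193 × 2.30 × 548.2 = 52.87 mGal
Simple Bouguer anomaly = 98.86 − (52.87) = 45.99 mGal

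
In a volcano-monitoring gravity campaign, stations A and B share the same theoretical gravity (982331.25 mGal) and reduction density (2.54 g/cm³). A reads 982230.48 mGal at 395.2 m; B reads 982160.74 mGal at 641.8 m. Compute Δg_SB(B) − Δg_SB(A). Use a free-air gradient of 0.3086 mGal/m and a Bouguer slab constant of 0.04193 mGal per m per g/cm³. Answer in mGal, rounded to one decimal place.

Δg_SB(A) = 982230.48 − 982331.25 + 0.3086×395.2 − 0.04193×2.54×395.2 = -20.90 mGal
Δg_SB(B) = 982160.74 − 982331.25 + 0.3086×641.8 − 0.04193×2.54×641.8 = -40.80 mGal
Difference = -40.80 − (-20.90) = -19.90 mGal

-19.9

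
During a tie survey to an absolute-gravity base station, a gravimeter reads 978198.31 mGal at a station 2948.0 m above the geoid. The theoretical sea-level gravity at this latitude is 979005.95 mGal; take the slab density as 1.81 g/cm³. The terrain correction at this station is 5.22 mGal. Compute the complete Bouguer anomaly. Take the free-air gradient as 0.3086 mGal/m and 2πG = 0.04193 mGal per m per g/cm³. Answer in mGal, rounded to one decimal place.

-116.4

Free-air correction = 0.3086 × 2948.0 = 909.75 mGal
Free-air anomaly = 978198.31 − 979005.95 + (909.75) = 102.11 mGal
Bouguer slab correction = 0.04193 × 1.81 × 2948.0 = 223.73 mGal
Simple Bouguer anomaly = 102.11 − (223.73) = -121.62 mGal
Complete Bouguer anomaly = -121.62 + 5.22 = -116.40 mGal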